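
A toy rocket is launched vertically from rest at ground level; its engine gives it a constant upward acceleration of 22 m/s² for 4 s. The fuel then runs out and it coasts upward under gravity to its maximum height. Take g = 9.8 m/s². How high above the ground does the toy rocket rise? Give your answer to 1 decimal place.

Phase 1 (powered ascent): v₀ = 0 m/s, a = 22 m/s².
v = v₀ + at = 0 + (22)(4) = 88.0 m/s
Δx = v₀t + ½at² = 0·4 + 0.5·22·4² = 176 m

Phase 2 (coasting upward): v₀ = 88.0 m/s, a = -9.8 m/s².
v = v₀ + at → t = (0 − 88.0) / -9.8 = 8.98 s
v² = v₀² + 2aΔx → Δx = (0² − 88.0²)/(2·-9.8) = 395 m
Maximum height = 176 + 395 = 571 m

571.1 m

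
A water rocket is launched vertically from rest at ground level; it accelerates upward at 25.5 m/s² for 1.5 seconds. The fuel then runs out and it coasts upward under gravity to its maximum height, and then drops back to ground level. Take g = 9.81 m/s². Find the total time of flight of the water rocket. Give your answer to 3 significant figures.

9.99 s

Phase 1 (powered ascent): v₀ = 0 m/s, a = 25.5 m/s².
v = v₀ + at = 0 + (25.5)(1.5) = 38.2 m/s
Δx = v₀t + ½at² = 0·1.5 + 0.5·25.5·1.5² = 28.7 m

Phase 2 (coasting upward): v₀ = 38.2 m/s, a = -9.81 m/s².
v = v₀ + at → t = (0 − 38.2) / -9.81 = 3.90 s
v² = v₀² + 2aΔx → Δx = (0² − 38.2²)/(2·-9.81) = 74.6 m

Phase 3 (free fall): v₀ = 0 m/s, a = -9.81 m/s².
Falls 103 m from rest: t = √(2·103/9.81) = 4.59 s; v = g·t = 45.0 m/s.
Total time = 1.50 + 3.90 + 4.59 = 9.99 s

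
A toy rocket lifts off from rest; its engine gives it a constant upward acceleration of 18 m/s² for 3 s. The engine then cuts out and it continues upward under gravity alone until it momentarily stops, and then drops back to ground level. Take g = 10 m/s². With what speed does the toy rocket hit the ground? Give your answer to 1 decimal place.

67.3 m/s

Phase 1 (powered ascent): v₀ = 0 m/s, a = 18 m/s².
v = v₀ + at = 0 + (18)(3) = 54.0 m/s
Δx = v₀t + ½at² = 0·3 + 0.5·18·3² = 81.0 m

Phase 2 (coasting upward): v₀ = 54.0 m/s, a = -10 m/s².
v = v₀ + at → t = (0 − 54.0) / -10 = 5.40 s
v² = v₀² + 2aΔx → Δx = (0² − 54.0²)/(2·-10) = 146 m

Phase 3 (free fall): v₀ = 0 m/s, a = -10 m/s².
Falls 227 m from rest: t = √(2·227/10) = 6.73 s; v = g·t = 67.3 m/s.
Impact speed = 67.3 m/s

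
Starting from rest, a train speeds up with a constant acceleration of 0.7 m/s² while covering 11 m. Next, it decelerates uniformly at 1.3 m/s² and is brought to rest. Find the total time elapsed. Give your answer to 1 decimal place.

Phase 1 (accelerating): v₀ = 0 m/s, a = 0.7 m/s².
v² = v₀² + 2aΔx = 0² + 2·0.7·11 = 15.4 → v = 3.92 m/s
t = (v − v₀)/a = (3.92 − 0)/0.7 = 5.61 s

Phase 2 (decelerating): v₀ = 3.92 m/s, a = -1.3 m/s².
v = v₀ + at → t = (0 − 3.92) / -1.3 = 3.02 s
v² = v₀² + 2aΔx → Δx = (0² − 3.92²)/(2·-1.3) = 5.92 m
Total time = 5.61 + 3.02 = 8.62 s

8.6 s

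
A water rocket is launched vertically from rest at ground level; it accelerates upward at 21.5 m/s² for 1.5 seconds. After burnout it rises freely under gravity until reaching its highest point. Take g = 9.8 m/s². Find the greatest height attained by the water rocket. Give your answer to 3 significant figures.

77.3 m

Phase 1 (powered ascent): v₀ = 0 m/s, a = 21.5 m/s².
v = v₀ + at = 0 + (21.5)(1.5) = 32.2 m/s
Δx = v₀t + ½at² = 0·1.5 + 0.5·21.5·1.5² = 24.2 m

Phase 2 (coasting upward): v₀ = 32.2 m/s, a = -9.8 m/s².
v = v₀ + at → t = (0 − 32.2) / -9.8 = 3.29 s
v² = v₀² + 2aΔx → Δx = (0² − 32.2²)/(2·-9.8) = 53.1 m
Maximum height = 24.2 + 53.1 = 77.3 m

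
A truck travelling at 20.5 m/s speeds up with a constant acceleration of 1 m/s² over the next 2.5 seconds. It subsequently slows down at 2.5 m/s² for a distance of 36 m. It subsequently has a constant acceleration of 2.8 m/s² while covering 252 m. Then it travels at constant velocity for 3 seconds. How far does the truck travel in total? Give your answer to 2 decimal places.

468.24 m

Phase 1 (accelerating): v₀ = 20.5 m/s, a = 1 m/s².
v = v₀ + at = 20.5 + (1)(2.5) = 23.0 m/s
Δx = v₀t + ½at² = 20.5·2.5 + 0.5·1·2.5² = 54.4 m

Phase 2 (decelerating): v₀ = 23.0 m/s, a = -2.5 m/s².
v² = v₀² + 2aΔx = 23.0² + 2·-2.5·36 = 349 → v = 18.7 m/s
t = (v − v₀)/a = (18.7 − 23.0)/-2.5 = 1.73 s

Phase 3 (accelerating): v₀ = 18.7 m/s, a = 2.8 m/s².
v² = v₀² + 2aΔx = 18.7² + 2·2.8·252 = 1760 → v = 42.0 m/s
t = (v − v₀)/a = (42.0 − 18.7)/2.8 = 8.31 s

Phase 4 (constant speed): v₀ = 42.0 m/s, a = 0 m/s².
v = v₀ + at = 42.0 + (0)(3) = 42.0 m/s
Δx = v₀t + ½at² = 42.0·3 + 0.5·0·3² = 126 m
Total distance = 54.4 + 36.0 + 252 + 126 = 468 m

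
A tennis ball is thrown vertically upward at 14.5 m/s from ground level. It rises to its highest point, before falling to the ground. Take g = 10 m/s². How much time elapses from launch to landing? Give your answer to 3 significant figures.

2.90 s

Phase 1 (rising): v₀ = 14.5 m/s, a = -10 m/s².
v = v₀ + at → t = (0 − 14.5) / -10 = 1.45 s
v² = v₀² + 2aΔx → Δx = (0² − 14.5²)/(2·-10) = 10.5 m

Phase 2 (falling): v₀ = 0 m/s, a = -10 m/s².
Falls 10.5 m from rest: t = √(2·10.5/10) = 1.45 s; v = g·t = 14.5 m/s.
Total time = 1.45 + 1.45 = 2.90 s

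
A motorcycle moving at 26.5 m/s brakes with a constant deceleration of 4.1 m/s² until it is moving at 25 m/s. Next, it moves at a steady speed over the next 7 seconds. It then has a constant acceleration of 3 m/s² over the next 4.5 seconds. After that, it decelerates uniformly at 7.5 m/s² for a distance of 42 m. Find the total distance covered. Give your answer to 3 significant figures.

369 m

Phase 1 (decelerating): v₀ = 26.5 m/s, a = -4.1 m/s².
v = v₀ + at → t = (25 − 26.5) / -4.1 = 0.366 s
v² = v₀² + 2aΔx → Δx = (25² − 26.5²)/(2·-4.1) = 9.42 m

Phase 2 (constant speed): v₀ = 25.0 m/s, a = 0 m/s².
v = v₀ + at = 25.0 + (0)(7) = 25.0 m/s
Δx = v₀t + ½at² = 25.0·7 + 0.5·0·7² = 175 m

Phase 3 (accelerating): v₀ = 25.0 m/s, a = 3 m/s².
v = v₀ + at = 25.0 + (3)(4.5) = 38.5 m/s
Δx = v₀t + ½at² = 25.0·4.5 + 0.5·3·4.5² = 143 m

Phase 4 (decelerating): v₀ = 38.5 m/s, a = -7.5 m/s².
v² = v₀² + 2aΔx = 38.5² + 2·-7.5·42 = 852 → v = 29.2 m/s
t = (v − v₀)/a = (29.2 − 38.5)/-7.5 = 1.24 s
Total distance = 9.42 + 175 + 143 + 42.0 = 369 m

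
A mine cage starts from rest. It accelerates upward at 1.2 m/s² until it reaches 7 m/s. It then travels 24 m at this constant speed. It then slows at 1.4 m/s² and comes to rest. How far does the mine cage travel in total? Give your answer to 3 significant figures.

61.9 m

Phase 1 (accelerating): v₀ = 0 m/s, a = 1.2 m/s².
v = v₀ + at → t = (7 − 0) / 1.2 = 5.83 s
v² = v₀² + 2aΔx → Δx = (7² − 0²)/(2·1.2) = 20.4 m

Phase 2 (constant speed): v₀ = 7.00 m/s, a = 0 m/s².
Constant speed: t = d/v = 24/7.00 = 3.43 s

Phase 3 (decelerating): v₀ = 7.00 m/s, a = -1.4 m/s².
v = v₀ + at → t = (0 − 7.00) / -1.4 = 5.00 s
v² = v₀² + 2aΔx → Δx = (0² − 7.00²)/(2·-1.4) = 17.5 m
Total distance = 20.4 + 24.0 + 17.5 = 61.9 m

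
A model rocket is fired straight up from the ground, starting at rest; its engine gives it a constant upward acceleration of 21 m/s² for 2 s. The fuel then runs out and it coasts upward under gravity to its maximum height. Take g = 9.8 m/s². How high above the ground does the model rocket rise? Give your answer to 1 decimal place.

132.0 m

Phase 1 (powered ascent): v₀ = 0 m/s, a = 21 m/s².
v = v₀ + at = 0 + (21)(2) = 42.0 m/s
Δx = v₀t + ½at² = 0·2 + 0.5·21·2² = 42.0 m

Phase 2 (coasting upward): v₀ = 42.0 m/s, a = -9.8 m/s².
v = v₀ + at → t = (0 − 42.0) / -9.8 = 4.29 s
v² = v₀² + 2aΔx → Δx = (0² − 42.0²)/(2·-9.8) = 90.0 m
Maximum height = 42.0 + 90.0 = 132 m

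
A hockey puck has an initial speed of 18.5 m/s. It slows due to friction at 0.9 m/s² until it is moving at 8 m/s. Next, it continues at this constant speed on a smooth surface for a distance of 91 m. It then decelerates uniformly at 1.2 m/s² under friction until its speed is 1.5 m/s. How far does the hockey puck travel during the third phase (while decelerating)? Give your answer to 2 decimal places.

25.73 m

Phase 1 (decelerating): v₀ = 18.5 m/s, a = -0.9 m/s².
v = v₀ + at → t = (8 − 18.5) / -0.9 = 11.7 s
v² = v₀² + 2aΔx → Δx = (8² − 18.5²)/(2·-0.9) = 155 m

Phase 2 (constant speed): v₀ = 8.00 m/s, a = 0 m/s².
Constant speed: t = d/v = 91/8.00 = 11.4 s

Phase 3 (decelerating): v₀ = 8.00 m/s, a = -1.2 m/s².
v = v₀ + at → t = (1.5 − 8.00) / -1.2 = 5.42 s
v² = v₀² + 2aΔx → Δx = (1.5² − 8.00²)/(2·-1.2) = 25.7 m
Distance in phase 3 = 25.7 m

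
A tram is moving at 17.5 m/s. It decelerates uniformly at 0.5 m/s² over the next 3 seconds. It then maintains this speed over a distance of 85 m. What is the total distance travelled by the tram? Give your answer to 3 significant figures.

Phase 1 (decelerating): v₀ = 17.5 m/s, a = -0.5 m/s².
v = v₀ + at = 17.5 + (-0.5)(3) = 16.0 m/s
Δx = v₀t + ½at² = 17.5·3 + 0.5·-0.5·3² = 50.2 m

Phase 2 (constant speed): v₀ = 16.0 m/s, a = 0 m/s².
Constant speed: t = d/v = 85/16.0 = 5.31 s
Total distance = 50.2 + 85.0 = 135 m

135 m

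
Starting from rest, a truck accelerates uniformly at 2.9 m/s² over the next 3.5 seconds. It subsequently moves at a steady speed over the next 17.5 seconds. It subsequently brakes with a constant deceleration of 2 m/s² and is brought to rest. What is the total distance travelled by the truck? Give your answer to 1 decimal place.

Phase 1 (accelerating): v₀ = 0 m/s, a = 2.9 m/s².
v = v₀ + at = 0 + (2.9)(3.5) = 10.2 m/s
Δx = v₀t + ½at² = 0·3.5 + 0.5·2.9·3.5² = 17.8 m

Phase 2 (constant speed): v₀ = 10.2 m/s, a = 0 m/s².
v = v₀ + at = 10.2 + (0)(17.5) = 10.2 m/s
Δx = v₀t + ½at² = 10.2·17.5 + 0.5·0·17.5² = 178 m

Phase 3 (decelerating): v₀ = 10.2 m/s, a = -2 m/s².
v = v₀ + at → t = (0 − 10.2) / -2 = 5.08 s
v² = v₀² + 2aΔx → Δx = (0² − 10.2²)/(2·-2) = 25.8 m
Total distance = 17.8 + 178 + 25.8 = 221 m

221.1 m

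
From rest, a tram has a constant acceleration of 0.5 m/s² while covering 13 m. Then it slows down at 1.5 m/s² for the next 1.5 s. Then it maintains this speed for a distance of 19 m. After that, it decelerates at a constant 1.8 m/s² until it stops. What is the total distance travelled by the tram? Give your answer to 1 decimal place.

36.2 m

Phase 1 (accelerating): v₀ = 0 m/s, a = 0.5 m/s².
v² = v₀² + 2aΔx = 0² + 2·0.5·13 = 13.0 → v = 3.61 m/s
t = (v − v₀)/a = (3.61 − 0)/0.5 = 7.21 s

Phase 2 (decelerating): v₀ = 3.61 m/s, a = -1.5 m/s².
v = v₀ + at = 3.61 + (-1.5)(1.5) = 1.36 m/s
Δx = v₀t + ½at² = 3.61·1.5 + 0.5·-1.5·1.5² = 3.72 m

Phase 3 (constant speed): v₀ = 1.36 m/s, a = 0 m/s².
Constant speed: t = d/v = 19/1.36 = 14.0 s

Phase 4 (decelerating): v₀ = 1.36 m/s, a = -1.8 m/s².
v = v₀ + at → t = (0 − 1.36) / -1.8 = 0.753 s
v² = v₀² + 2aΔx → Δx = (0² − 1.36²)/(2·-1.8) = 0.510 m
Total distance = 13.0 + 3.72 + 19.0 + 0.510 = 36.2 m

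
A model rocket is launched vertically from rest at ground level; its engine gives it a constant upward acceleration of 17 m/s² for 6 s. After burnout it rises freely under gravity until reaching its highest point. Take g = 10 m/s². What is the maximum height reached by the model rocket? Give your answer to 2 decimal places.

Phase 1 (powered ascent): v₀ = 0 m/s, a = 17 m/s².
v = v₀ + at = 0 + (17)(6) = 102 m/s
Δx = v₀t + ½at² = 0·6 + 0.5·17·6² = 306 m

Phase 2 (coasting upward): v₀ = 102 m/s, a = -10 m/s².
v = v₀ + at → t = (0 − 102) / -10 = 10.2 s
v² = v₀² + 2aΔx → Δx = (0² − 102²)/(2·-10) = 520 m
Maximum height = 306 + 520 = 826 m

826.20 m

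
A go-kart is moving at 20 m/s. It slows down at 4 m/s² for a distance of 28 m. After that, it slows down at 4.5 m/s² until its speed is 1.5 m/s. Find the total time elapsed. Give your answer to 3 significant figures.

4.30 s

Phase 1 (decelerating): v₀ = 20.0 m/s, a = -4 m/s².
v² = v₀² + 2aΔx = 20.0² + 2·-4·28 = 176 → v = 13.3 m/s
t = (v − v₀)/a = (13.3 − 20.0)/-4 = 1.68 s

Phase 2 (decelerating): v₀ = 13.3 m/s, a = -4.5 m/s².
v = v₀ + at → t = (1.5 − 13.3) / -4.5 = 2.61 s
v² = v₀² + 2aΔx → Δx = (1.5² − 13.3²)/(2·-4.5) = 19.3 m
Total time = 1.68 + 2.61 = 4.30 s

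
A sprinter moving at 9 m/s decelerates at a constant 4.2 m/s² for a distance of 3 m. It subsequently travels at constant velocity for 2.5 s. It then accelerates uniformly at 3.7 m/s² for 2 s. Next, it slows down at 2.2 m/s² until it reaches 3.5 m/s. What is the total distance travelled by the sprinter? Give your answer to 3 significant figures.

91.5 m

Phase 1 (decelerating): v₀ = 9.00 m/s, a = -4.2 m/s².
v² = v₀² + 2aΔx = 9.00² + 2·-4.2·3 = 55.8 → v = 7.47 m/s
t = (v − v₀)/a = (7.47 − 9.00)/-4.2 = 0.364 s

Phase 2 (constant speed): v₀ = 7.47 m/s, a = 0 m/s².
v = v₀ + at = 7.47 + (0)(2.5) = 7.47 m/s
Δx = v₀t + ½at² = 7.47·2.5 + 0.5·0·2.5² = 18.7 m

Phase 3 (accelerating): v₀ = 7.47 m/s, a = 3.7 m/s².
v = v₀ + at = 7.47 + (3.7)(2) = 14.9 m/s
Δx = v₀t + ½at² = 7.47·2 + 0.5·3.7·2² = 22.3 m

Phase 4 (decelerating): v₀ = 14.9 m/s, a = -2.2 m/s².
v = v₀ + at → t = (3.5 − 14.9) / -2.2 = 5.17 s
v² = v₀² + 2aΔx → Δx = (3.5² − 14.9²)/(2·-2.2) = 47.5 m
Total distance = 3.00 + 18.7 + 22.3 + 47.5 = 91.5 m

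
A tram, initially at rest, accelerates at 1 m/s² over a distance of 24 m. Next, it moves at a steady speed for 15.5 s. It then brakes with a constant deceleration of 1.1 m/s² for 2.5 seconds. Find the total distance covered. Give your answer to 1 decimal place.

Phase 1 (accelerating): v₀ = 0 m/s, a = 1 m/s².
v² = v₀² + 2aΔx = 0² + 2·1·24 = 48.0 → v = 6.93 m/s
t = (v − v₀)/a = (6.93 − 0)/1 = 6.93 s

Phase 2 (constant speed): v₀ = 6.93 m/s, a = 0 m/s².
v = v₀ + at = 6.93 + (0)(15.5) = 6.93 m/s
Δx = v₀t + ½at² = 6.93·15.5 + 0.5·0·15.5² = 107 m

Phase 3 (decelerating): v₀ = 6.93 m/s, a = -1.1 m/s².
v = v₀ + at = 6.93 + (-1.1)(2.5) = 4.18 m/s
Δx = v₀t + ½at² = 6.93·2.5 + 0.5·-1.1·2.5² = 13.9 m
Total distance = 24.0 + 107 + 13.9 = 145 m

145.3 m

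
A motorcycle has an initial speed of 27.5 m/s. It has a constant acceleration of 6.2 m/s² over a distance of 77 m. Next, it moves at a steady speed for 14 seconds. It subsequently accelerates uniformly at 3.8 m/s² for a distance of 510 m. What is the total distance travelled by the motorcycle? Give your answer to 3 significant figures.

1170 m

Phase 1 (accelerating): v₀ = 27.5 m/s, a = 6.2 m/s².
v² = v₀² + 2aΔx = 27.5² + 2·6.2·77 = 1710 → v = 41.4 m/s
t = (v − v₀)/a = (41.4 − 27.5)/6.2 = 2.24 s

Phase 2 (constant speed): v₀ = 41.4 m/s, a = 0 m/s².
v = v₀ + at = 41.4 + (0)(14) = 41.4 m/s
Δx = v₀t + ½at² = 41.4·14 + 0.5·0·14² = 579 m

Phase 3 (accelerating): v₀ = 41.4 m/s, a = 3.8 m/s².
v² = v₀² + 2aΔx = 41.4² + 2·3.8·510 = 5590 → v = 74.7 m/s
t = (v − v₀)/a = (74.7 − 41.4)/3.8 = 8.78 s
Total distance = 77.0 + 579 + 510 = 1170 m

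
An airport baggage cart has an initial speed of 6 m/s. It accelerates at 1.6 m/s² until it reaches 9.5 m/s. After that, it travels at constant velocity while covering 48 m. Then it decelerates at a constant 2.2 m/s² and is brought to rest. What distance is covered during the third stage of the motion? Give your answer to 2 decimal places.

20.51 m

Phase 1 (accelerating): v₀ = 6.00 m/s, a = 1.6 m/s².
v = v₀ + at → t = (9.5 − 6.00) / 1.6 = 2.19 s
v² = v₀² + 2aΔx → Δx = (9.5² − 6.00²)/(2·1.6) = 17.0 m

Phase 2 (constant speed): v₀ = 9.50 m/s, a = 0 m/s².
Constant speed: t = d/v = 48/9.50 = 5.05 s

Phase 3 (decelerating): v₀ = 9.50 m/s, a = -2.2 m/s².
v = v₀ + at → t = (0 − 9.50) / -2.2 = 4.32 s
v² = v₀² + 2aΔx → Δx = (0² − 9.50²)/(2·-2.2) = 20.5 m
Distance in phase 3 = 20.5 m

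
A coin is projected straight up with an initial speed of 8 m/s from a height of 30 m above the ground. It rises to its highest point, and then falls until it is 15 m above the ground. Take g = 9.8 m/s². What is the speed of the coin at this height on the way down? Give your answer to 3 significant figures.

18.9 m/s

Phase 1 (rising): v₀ = 8.00 m/s, a = -9.8 m/s².
v = v₀ + at → t = (0 − 8.00) / -9.8 = 0.816 s
v² = v₀² + 2aΔx → Δx = (0² − 8.00²)/(2·-9.8) = 3.27 m

Phase 2 (falling): v₀ = 0 m/s, a = -9.8 m/s².
Falls 18.3 m from rest: t = √(2·18.3/9.8) = 1.93 s; v = g·t = 18.9 m/s.
Final speed = 18.9 m/s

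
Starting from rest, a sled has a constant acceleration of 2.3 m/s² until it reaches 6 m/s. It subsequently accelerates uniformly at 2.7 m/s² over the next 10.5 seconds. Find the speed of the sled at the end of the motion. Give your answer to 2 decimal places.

34.35 m/s

Phase 1 (accelerating): v₀ = 0 m/s, a = 2.3 m/s².
v = v₀ + at → t = (6 − 0) / 2.3 = 2.61 s
v² = v₀² + 2aΔx → Δx = (6² − 0²)/(2·2.3) = 7.83 m

Phase 2 (accelerating): v₀ = 6.00 m/s, a = 2.7 m/s².
v = v₀ + at = 6.00 + (2.7)(10.5) = 34.4 m/s
Δx = v₀t + ½at² = 6.00·10.5 + 0.5·2.7·10.5² = 212 m
Final speed = 34.4 m/s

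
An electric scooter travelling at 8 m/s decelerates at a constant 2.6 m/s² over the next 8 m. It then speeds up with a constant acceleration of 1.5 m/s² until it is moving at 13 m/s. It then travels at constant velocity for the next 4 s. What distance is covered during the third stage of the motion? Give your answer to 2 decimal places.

Phase 1 (decelerating): v₀ = 8.00 m/s, a = -2.6 m/s².
v² = v₀² + 2aΔx = 8.00² + 2·-2.6·8 = 22.4 → v = 4.73 m/s
t = (v − v₀)/a = (4.73 − 8.00)/-2.6 = 1.26 s

Phase 2 (accelerating): v₀ = 4.73 m/s, a = 1.5 m/s².
v = v₀ + at → t = (13 − 4.73) / 1.5 = 5.51 s
v² = v₀² + 2aΔx → Δx = (13² − 4.73²)/(2·1.5) = 48.9 m

Phase 3 (constant speed): v₀ = 13.0 m/s, a = 0 m/s².
v = v₀ + at = 13.0 + (0)(4) = 13.0 m/s
Δx = v₀t + ½at² = 13.0·4 + 0.5·0·4² = 52.0 m
Distance in phase 3 = 52.0 m

52.00 m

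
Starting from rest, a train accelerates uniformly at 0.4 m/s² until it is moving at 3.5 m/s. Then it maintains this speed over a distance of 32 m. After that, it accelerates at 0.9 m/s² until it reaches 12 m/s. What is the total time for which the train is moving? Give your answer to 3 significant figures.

27.3 s

Phase 1 (accelerating): v₀ = 0 m/s, a = 0.4 m/s².
v = v₀ + at → t = (3.5 − 0) / 0.4 = 8.75 s
v² = v₀² + 2aΔx → Δx = (3.5² − 0²)/(2·0.4) = 15.3 m

Phase 2 (constant speed): v₀ = 3.50 m/s, a = 0 m/s².
Constant speed: t = d/v = 32/3.50 = 9.14 s

Phase 3 (accelerating): v₀ = 3.50 m/s, a = 0.9 m/s².
v = v₀ + at → t = (12 − 3.50) / 0.9 = 9.44 s
v² = v₀² + 2aΔx → Δx = (12² − 3.50²)/(2·0.9) = 73.2 m
Total time = 8.75 + 9.14 + 9.44 = 27.3 s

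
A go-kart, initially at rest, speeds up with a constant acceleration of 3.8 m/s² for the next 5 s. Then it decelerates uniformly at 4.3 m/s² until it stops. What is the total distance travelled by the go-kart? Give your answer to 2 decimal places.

89.48 m

Phase 1 (accelerating): v₀ = 0 m/s, a = 3.8 m/s².
v = v₀ + at = 0 + (3.8)(5) = 19.0 m/s
Δx = v₀t + ½at² = 0·5 + 0.5·3.8·5² = 47.5 m

Phase 2 (decelerating): v₀ = 19.0 m/s, a = -4.3 m/s².
v = v₀ + at → t = (0 − 19.0) / -4.3 = 4.42 s
v² = v₀² + 2aΔx → Δx = (0² − 19.0²)/(2·-4.3) = 42.0 m
Total distance = 47.5 + 42.0 = 89.5 m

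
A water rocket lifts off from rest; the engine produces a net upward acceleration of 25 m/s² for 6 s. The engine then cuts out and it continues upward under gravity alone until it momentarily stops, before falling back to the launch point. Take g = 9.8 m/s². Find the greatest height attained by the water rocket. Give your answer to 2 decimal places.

Phase 1 (powered ascent): v₀ = 0 m/s, a = 25 m/s².
v = v₀ + at = 0 + (25)(6) = 150 m/s
Δx = v₀t + ½at² = 0·6 + 0.5·25·6² = 450 m

Phase 2 (coasting upward): v₀ = 150 m/s, a = -9.8 m/s².
v = v₀ + at → t = (0 − 150) / -9.8 = 15.3 s
v² = v₀² + 2aΔx → Δx = (0² − 150²)/(2·-9.8) = 1150 m
Maximum height = 450 + 1150 = 1600 m

1597.96 m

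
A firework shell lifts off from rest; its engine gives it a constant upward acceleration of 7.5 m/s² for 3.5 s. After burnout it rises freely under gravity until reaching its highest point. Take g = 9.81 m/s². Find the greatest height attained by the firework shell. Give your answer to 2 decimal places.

81.06 m

Phase 1 (powered ascent): v₀ = 0 m/s, a = 7.5 m/s².
v = v₀ + at = 0 + (7.5)(3.5) = 26.2 m/s
Δx = v₀t + ½at² = 0·3.5 + 0.5·7.5·3.5² = 45.9 m

Phase 2 (coasting upward): v₀ = 26.2 m/s, a = -9.81 m/s².
v = v₀ + at → t = (0 − 26.2) / -9.81 = 2.68 s
v² = v₀² + 2aΔx → Δx = (0² − 26.2²)/(2·-9.81) = 35.1 m
Maximum height = 45.9 + 35.1 = 81.1 m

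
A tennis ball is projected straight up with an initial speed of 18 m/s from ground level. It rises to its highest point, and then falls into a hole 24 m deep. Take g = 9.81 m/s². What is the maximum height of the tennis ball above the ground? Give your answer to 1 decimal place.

16.5 m

Phase 1 (rising): v₀ = 18.0 m/s, a = -9.81 m/s².
v = v₀ + at → t = (0 − 18.0) / -9.81 = 1.83 s
v² = v₀² + 2aΔx → Δx = (0² − 18.0²)/(2·-9.81) = 16.5 m
Maximum height = 16.5 m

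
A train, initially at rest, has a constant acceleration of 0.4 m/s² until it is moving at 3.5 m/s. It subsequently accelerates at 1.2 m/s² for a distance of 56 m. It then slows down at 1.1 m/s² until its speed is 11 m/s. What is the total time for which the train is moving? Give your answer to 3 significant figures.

16.9 s

Phase 1 (accelerating): v₀ = 0 m/s, a = 0.4 m/s².
v = v₀ + at → t = (3.5 − 0) / 0.4 = 8.75 s
v² = v₀² + 2aΔx → Δx = (3.5² − 0²)/(2·0.4) = 15.3 m

Phase 2 (accelerating): v₀ = 3.50 m/s, a = 1.2 m/s².
v² = v₀² + 2aΔx = 3.50² + 2·1.2·56 = 147 → v = 12.1 m/s
t = (v − v₀)/a = (12.1 − 3.50)/1.2 = 7.17 s

Phase 3 (decelerating): v₀ = 12.1 m/s, a = -1.1 m/s².
v = v₀ + at → t = (11 − 12.1) / -1.1 = 1.01 s
v² = v₀² + 2aΔx → Δx = (11² − 12.1²)/(2·-1.1) = 11.7 m
Total time = 8.75 + 7.17 + 1.01 = 16.9 s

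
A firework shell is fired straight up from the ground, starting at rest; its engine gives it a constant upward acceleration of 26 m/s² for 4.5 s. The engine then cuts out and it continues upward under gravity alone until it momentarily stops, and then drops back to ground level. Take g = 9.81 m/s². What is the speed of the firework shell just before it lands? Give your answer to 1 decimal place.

137.3 m/s

Phase 1 (powered ascent): v₀ = 0 m/s, a = 26 m/s².
v = v₀ + at = 0 + (26)(4.5) = 117 m/s
Δx = v₀t + ½at² = 0·4.5 + 0.5·26·4.5² = 263 m

Phase 2 (coasting upward): v₀ = 117 m/s, a = -9.81 m/s².
v = v₀ + at → t = (0 − 117) / -9.81 = 11.9 s
v² = v₀² + 2aΔx → Δx = (0² − 117²)/(2·-9.81) = 698 m

Phase 3 (free fall): v₀ = 0 m/s, a = -9.81 m/s².
Falls 961 m from rest: t = √(2·961/9.81) = 14.0 s; v = g·t = 137 m/s.
Impact speed = 137 m/s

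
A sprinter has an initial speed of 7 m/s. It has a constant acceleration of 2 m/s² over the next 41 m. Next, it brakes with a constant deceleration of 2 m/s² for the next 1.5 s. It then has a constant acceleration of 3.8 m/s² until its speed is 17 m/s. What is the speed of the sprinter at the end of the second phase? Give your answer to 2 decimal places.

11.59 m/s

Phase 1 (accelerating): v₀ = 7.00 m/s, a = 2 m/s².
v² = v₀² + 2aΔx = 7.00² + 2·2·41 = 213 → v = 14.6 m/s
t = (v − v₀)/a = (14.6 − 7.00)/2 = 3.80 s

Phase 2 (decelerating): v₀ = 14.6 m/s, a = -2 m/s².
v = v₀ + at = 14.6 + (-2)(1.5) = 11.6 m/s
Δx = v₀t + ½at² = 14.6·1.5 + 0.5·-2·1.5² = 19.6 m
Speed at end of phase 2 = 11.6 m/s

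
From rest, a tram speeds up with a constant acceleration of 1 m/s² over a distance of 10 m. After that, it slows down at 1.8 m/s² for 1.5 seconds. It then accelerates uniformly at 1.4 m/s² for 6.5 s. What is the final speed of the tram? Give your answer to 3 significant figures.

10.9 m/s

Phase 1 (accelerating): v₀ = 0 m/s, a = 1 m/s².
v² = v₀² + 2aΔx = 0² + 2·1·10 = 20.0 → v = 4.47 m/s
t = (v − v₀)/a = (4.47 − 0)/1 = 4.47 s

Phase 2 (decelerating): v₀ = 4.47 m/s, a = -1.8 m/s².
v = v₀ + at = 4.47 + (-1.8)(1.5) = 1.77 m/s
Δx = v₀t + ½at² = 4.47·1.5 + 0.5·-1.8·1.5² = 4.68 m

Phase 3 (accelerating): v₀ = 1.77 m/s, a = 1.4 m/s².
v = v₀ + at = 1.77 + (1.4)(6.5) = 10.9 m/s
Δx = v₀t + ½at² = 1.77·6.5 + 0.5·1.4·6.5² = 41.1 m
Final speed = 10.9 m/s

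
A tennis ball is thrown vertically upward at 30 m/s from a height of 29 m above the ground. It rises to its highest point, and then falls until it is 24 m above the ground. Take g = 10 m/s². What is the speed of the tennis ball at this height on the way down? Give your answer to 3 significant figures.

Phase 1 (rising): v₀ = 30.0 m/s, a = -10 m/s².
v = v₀ + at → t = (0 − 30.0) / -10 = 3.00 s
v² = v₀² + 2aΔx → Δx = (0² − 30.0²)/(2·-10) = 45.0 m

Phase 2 (falling): v₀ = 0 m/s, a = -10 m/s².
Falls 50.0 m from rest: t = √(2·50.0/10) = 3.16 s; v = g·t = 31.6 m/s.
Final speed = 31.6 m/s

31.6 m/s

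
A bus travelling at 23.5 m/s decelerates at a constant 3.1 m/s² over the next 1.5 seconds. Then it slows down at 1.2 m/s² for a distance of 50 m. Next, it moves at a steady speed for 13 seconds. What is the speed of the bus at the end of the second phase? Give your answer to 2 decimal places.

15.34 m/s

Phase 1 (decelerating): v₀ = 23.5 m/s, a = -3.1 m/s².
v = v₀ + at = 23.5 + (-3.1)(1.5) = 18.9 m/s
Δx = v₀t + ½at² = 23.5·1.5 + 0.5·-3.1·1.5² = 31.8 m

Phase 2 (decelerating): v₀ = 18.9 m/s, a = -1.2 m/s².
v² = v₀² + 2aΔx = 18.9² + 2·-1.2·50 = 235 → v = 15.3 m/s
t = (v − v₀)/a = (15.3 − 18.9)/-1.2 = 2.92 s
Speed at end of phase 2 = 15.3 m/s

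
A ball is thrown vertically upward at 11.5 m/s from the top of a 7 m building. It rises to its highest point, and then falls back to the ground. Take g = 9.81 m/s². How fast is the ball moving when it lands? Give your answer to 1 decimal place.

Phase 1 (rising): v₀ = 11.5 m/s, a = -9.81 m/s².
v = v₀ + at → t = (0 − 11.5) / -9.81 = 1.17 s
v² = v₀² + 2aΔx → Δx = (0² − 11.5²)/(2·-9.81) = 6.74 m

Phase 2 (falling): v₀ = 0 m/s, a = -9.81 m/s².
Falls 13.7 m from rest: t = √(2·13.7/9.81) = 1.67 s; v = g·t = 16.4 m/s.
Final speed = 16.4 m/s

16.4 m/s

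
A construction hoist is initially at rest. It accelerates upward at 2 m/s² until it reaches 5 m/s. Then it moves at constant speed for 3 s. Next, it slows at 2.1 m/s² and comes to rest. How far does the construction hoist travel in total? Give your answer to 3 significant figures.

27.2 m

Phase 1 (accelerating): v₀ = 0 m/s, a = 2 m/s².
v = v₀ + at → t = (5 − 0) / 2 = 2.50 s
v² = v₀² + 2aΔx → Δx = (5² − 0²)/(2·2) = 6.25 m

Phase 2 (constant speed): v₀ = 5.00 m/s, a = 0 m/s².
v = v₀ + at = 5.00 + (0)(3) = 5.00 m/s
Δx = v₀t + ½at² = 5.00·3 + 0.5·0·3² = 15.0 m

Phase 3 (decelerating): v₀ = 5.00 m/s, a = -2.1 m/s².
v = v₀ + at → t = (0 − 5.00) / -2.1 = 2.38 s
v² = v₀² + 2aΔx → Δx = (0² − 5.00²)/(2·-2.1) = 5.95 m
Total distance = 6.25 + 15.0 + 5.95 = 27.2 m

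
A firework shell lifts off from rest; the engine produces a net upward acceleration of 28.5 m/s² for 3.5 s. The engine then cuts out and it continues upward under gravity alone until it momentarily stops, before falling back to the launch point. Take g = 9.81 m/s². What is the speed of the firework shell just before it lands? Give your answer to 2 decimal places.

Phase 1 (powered ascent): v₀ = 0 m/s, a = 28.5 m/s².
v = v₀ + at = 0 + (28.5)(3.5) = 99.8 m/s
Δx = v₀t + ½at² = 0·3.5 + 0.5·28.5·3.5² = 175 m

Phase 2 (coasting upward): v₀ = 99.8 m/s, a = -9.81 m/s².
v = v₀ + at → t = (0 − 99.8) / -9.81 = 10.2 s
v² = v₀² + 2aΔx → Δx = (0² − 99.8²)/(2·-9.81) = 507 m

Phase 3 (free fall): v₀ = 0 m/s, a = -9.81 m/s².
Falls 682 m from rest: t = √(2·682/9.81) = 11.8 s; v = g·t = 116 m/s.
Impact speed = 116 m/s

115.65 m/s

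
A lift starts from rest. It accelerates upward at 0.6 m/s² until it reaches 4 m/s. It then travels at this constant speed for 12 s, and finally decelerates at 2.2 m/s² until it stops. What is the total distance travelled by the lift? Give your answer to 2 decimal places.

Phase 1 (accelerating): v₀ = 0 m/s, a = 0.6 m/s².
v = v₀ + at → t = (4 − 0) / 0.6 = 6.67 s
v² = v₀² + 2aΔx → Δx = (4² − 0²)/(2·0.6) = 13.3 m

Phase 2 (constant speed): v₀ = 4.00 m/s, a = 0 m/s².
v = v₀ + at = 4.00 + (0)(12) = 4.00 m/s
Δx = v₀t + ½at² = 4.00·12 + 0.5·0·12² = 48.0 m

Phase 3 (decelerating): v₀ = 4.00 m/s, a = -2.2 m/s².
v = v₀ + at → t = (0 − 4.00) / -2.2 = 1.82 s
v² = v₀² + 2aΔx → Δx = (0² − 4.00²)/(2·-2.2) = 3.64 m
Total distance = 13.3 + 48.0 + 3.64 = 65.0 m

64.97 m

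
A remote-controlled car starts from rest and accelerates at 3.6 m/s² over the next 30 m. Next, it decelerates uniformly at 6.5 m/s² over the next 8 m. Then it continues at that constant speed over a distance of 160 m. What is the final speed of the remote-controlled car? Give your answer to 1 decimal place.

10.6 m/s

Phase 1 (accelerating): v₀ = 0 m/s, a = 3.6 m/s².
v² = v₀² + 2aΔx = 0² + 2·3.6·30 = 216 → v = 14.7 m/s
t = (v − v₀)/a = (14.7 − 0)/3.6 = 4.08 s

Phase 2 (decelerating): v₀ = 14.7 m/s, a = -6.5 m/s².
v² = v₀² + 2aΔx = 14.7² + 2·-6.5·8 = 112 → v = 10.6 m/s
t = (v − v₀)/a = (10.6 − 14.7)/-6.5 = 0.633 s

Phase 3 (constant speed): v₀ = 10.6 m/s, a = 0 m/s².
Constant speed: t = d/v = 160/10.6 = 15.1 s
Final speed = 10.6 m/s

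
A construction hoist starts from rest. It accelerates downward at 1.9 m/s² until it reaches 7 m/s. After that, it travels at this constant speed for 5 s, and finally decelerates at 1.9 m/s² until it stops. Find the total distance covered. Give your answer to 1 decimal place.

60.8 m

Phase 1 (accelerating): v₀ = 0 m/s, a = 1.9 m/s².
v = v₀ + at → t = (7 − 0) / 1.9 = 3.68 s
v² = v₀² + 2aΔx → Δx = (7² − 0²)/(2·1.9) = 12.9 m

Phase 2 (constant speed): v₀ = 7.00 m/s, a = 0 m/s².
v = v₀ + at = 7.00 + (0)(5) = 7.00 m/s
Δx = v₀t + ½at² = 7.00·5 + 0.5·0·5² = 35.0 m

Phase 3 (decelerating): v₀ = 7.00 m/s, a = -1.9 m/s².
v = v₀ + at → t = (0 − 7.00) / -1.9 = 3.68 s
v² = v₀² + 2aΔx → Δx = (0² − 7.00²)/(2·-1.9) = 12.9 m
Total distance = 12.9 + 35.0 + 12.9 = 60.8 m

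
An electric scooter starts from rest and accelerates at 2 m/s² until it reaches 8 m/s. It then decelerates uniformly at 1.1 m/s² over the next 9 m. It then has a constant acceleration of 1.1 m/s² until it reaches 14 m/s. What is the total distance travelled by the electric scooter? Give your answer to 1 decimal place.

Phase 1 (accelerating): v₀ = 0 m/s, a = 2 m/s².
v = v₀ + at → t = (8 − 0) / 2 = 4.00 s
v² = v₀² + 2aΔx → Δx = (8² − 0²)/(2·2) = 16.0 m

Phase 2 (decelerating): v₀ = 8.00 m/s, a = -1.1 m/s².
v² = v₀² + 2aΔx = 8.00² + 2·-1.1·9 = 44.2 → v = 6.65 m/s
t = (v − v₀)/a = (6.65 − 8.00)/-1.1 = 1.23 s

Phase 3 (accelerating): v₀ = 6.65 m/s, a = 1.1 m/s².
v = v₀ + at → t = (14 − 6.65) / 1.1 = 6.68 s
v² = v₀² + 2aΔx → Δx = (14² − 6.65²)/(2·1.1) = 69.0 m
Total distance = 16.0 + 9.00 + 69.0 = 94.0 m

94.0 m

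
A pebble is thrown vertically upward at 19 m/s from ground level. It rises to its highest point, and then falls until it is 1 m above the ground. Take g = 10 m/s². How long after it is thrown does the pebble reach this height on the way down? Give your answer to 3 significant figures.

3.75 s

Phase 1 (rising): v₀ = 19.0 m/s, a = -10 m/s².
v = v₀ + at → t = (0 − 19.0) / -10 = 1.90 s
v² = v₀² + 2aΔx → Δx = (0² − 19.0²)/(2·-10) = 18.1 m

Phase 2 (falling): v₀ = 0 m/s, a = -10 m/s².
Falls 17.1 m from rest: t = √(2·17.1/10) = 1.85 s; v = g·t = 18.5 m/s.
Total time = 1.90 + 1.85 = 3.75 s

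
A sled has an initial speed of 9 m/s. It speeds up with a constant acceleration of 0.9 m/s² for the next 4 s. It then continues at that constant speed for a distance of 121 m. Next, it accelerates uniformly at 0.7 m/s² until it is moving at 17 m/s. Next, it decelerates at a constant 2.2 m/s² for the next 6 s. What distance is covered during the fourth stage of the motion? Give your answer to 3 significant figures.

Phase 1 (accelerating): v₀ = 9.00 m/s, a = 0.9 m/s².
v = v₀ + at = 9.00 + (0.9)(4) = 12.6 m/s
Δx = v₀t + ½at² = 9.00·4 + 0.5·0.9·4² = 43.2 m

Phase 2 (constant speed): v₀ = 12.6 m/s, a = 0 m/s².
Constant speed: t = d/v = 121/12.6 = 9.60 s

Phase 3 (accelerating): v₀ = 12.6 m/s, a = 0.7 m/s².
v = v₀ + at → t = (17 − 12.6) / 0.7 = 6.29 s
v² = v₀² + 2aΔx → Δx = (17² − 12.6²)/(2·0.7) = 93.0 m

Phase 4 (decelerating): v₀ = 17.0 m/s, a = -2.2 m/s².
v = v₀ + at = 17.0 + (-2.2)(6) = 3.80 m/s
Δx = v₀t + ½at² = 17.0·6 + 0.5·-2.2·6² = 62.4 m
Distance in phase 4 = 62.4 m

62.4 m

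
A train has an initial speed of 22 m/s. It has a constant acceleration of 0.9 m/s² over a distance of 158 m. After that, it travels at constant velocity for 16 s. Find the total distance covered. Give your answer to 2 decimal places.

601.52 m

Phase 1 (accelerating): v₀ = 22.0 m/s, a = 0.9 m/s².
v² = v₀² + 2aΔx = 22.0² + 2·0.9·158 = 768 → v = 27.7 m/s
t = (v − v₀)/a = (27.7 − 22.0)/0.9 = 6.36 s

Phase 2 (constant speed): v₀ = 27.7 m/s, a = 0 m/s².
v = v₀ + at = 27.7 + (0)(16) = 27.7 m/s
Δx = v₀t + ½at² = 27.7·16 + 0.5·0·16² = 444 m
Total distance = 158 + 444 = 602 m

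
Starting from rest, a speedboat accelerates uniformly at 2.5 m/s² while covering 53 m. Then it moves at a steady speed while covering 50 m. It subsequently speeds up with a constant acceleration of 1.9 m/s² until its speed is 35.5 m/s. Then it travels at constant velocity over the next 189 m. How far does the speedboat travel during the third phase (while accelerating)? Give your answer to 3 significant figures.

262 m

Phase 1 (accelerating): v₀ = 0 m/s, a = 2.5 m/s².
v² = v₀² + 2aΔx = 0² + 2·2.5·53 = 265 → v = 16.3 m/s
t = (v − v₀)/a = (16.3 − 0)/2.5 = 6.51 s

Phase 2 (constant speed): v₀ = 16.3 m/s, a = 0 m/s².
Constant speed: t = d/v = 50/16.3 = 3.07 s

Phase 3 (accelerating): v₀ = 16.3 m/s, a = 1.9 m/s².
v = v₀ + at → t = (35.5 − 16.3) / 1.9 = 10.1 s
v² = v₀² + 2aΔx → Δx = (35.5² − 16.3²)/(2·1.9) = 262 m
Distance in phase 3 = 262 m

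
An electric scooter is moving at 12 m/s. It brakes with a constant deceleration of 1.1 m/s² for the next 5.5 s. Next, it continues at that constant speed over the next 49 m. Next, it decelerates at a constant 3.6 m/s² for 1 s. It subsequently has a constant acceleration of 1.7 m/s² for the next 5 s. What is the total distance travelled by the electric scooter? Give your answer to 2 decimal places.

Phase 1 (decelerating): v₀ = 12.0 m/s, a = -1.1 m/s².
v = v₀ + at = 12.0 + (-1.1)(5.5) = 5.95 m/s
Δx = v₀t + ½at² = 12.0·5.5 + 0.5·-1.1·5.5² = 49.4 m

Phase 2 (constant speed): v₀ = 5.95 m/s, a = 0 m/s².
Constant speed: t = d/v = 49/5.95 = 8.24 s

Phase 3 (decelerating): v₀ = 5.95 m/s, a = -3.6 m/s².
v = v₀ + at = 5.95 + (-3.6)(1) = 2.35 m/s
Δx = v₀t + ½at² = 5.95·1 + 0.5·-3.6·1² = 4.15 m

Phase 4 (accelerating): v₀ = 2.35 m/s, a = 1.7 m/s².
v = v₀ + at = 2.35 + (1.7)(5) = 10.8 m/s
Δx = v₀t + ½at² = 2.35·5 + 0.5·1.7·5² = 33.0 m
Total distance = 49.4 + 49.0 + 4.15 + 33.0 = 136 m

135.51 m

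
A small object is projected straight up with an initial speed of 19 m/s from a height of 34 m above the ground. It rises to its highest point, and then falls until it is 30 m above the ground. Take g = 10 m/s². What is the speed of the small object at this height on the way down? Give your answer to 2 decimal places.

Phase 1 (rising): v₀ = 19.0 m/s, a = -10 m/s².
v = v₀ + at → t = (0 − 19.0) / -10 = 1.90 s
v² = v₀² + 2aΔx → Δx = (0² − 19.0²)/(2·-10) = 18.1 m

Phase 2 (falling): v₀ = 0 m/s, a = -10 m/s².
Falls 22.0 m from rest: t = √(2·22.0/10) = 2.10 s; v = g·t = 21.0 m/s.
Final speed = 21.0 m/s

21.00 m/s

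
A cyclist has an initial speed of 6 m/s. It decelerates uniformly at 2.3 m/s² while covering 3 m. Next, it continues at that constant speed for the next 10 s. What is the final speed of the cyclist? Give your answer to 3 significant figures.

4.71 m/s

Phase 1 (decelerating): v₀ = 6.00 m/s, a = -2.3 m/s².
v² = v₀² + 2aΔx = 6.00² + 2·-2.3·3 = 22.2 → v = 4.71 m/s
t = (v − v₀)/a = (4.71 − 6.00)/-2.3 = 0.560 s

Phase 2 (constant speed): v₀ = 4.71 m/s, a = 0 m/s².
v = v₀ + at = 4.71 + (0)(10) = 4.71 m/s
Δx = v₀t + ½at² = 4.71·10 + 0.5·0·10² = 47.1 m
Final speed = 4.71 m/s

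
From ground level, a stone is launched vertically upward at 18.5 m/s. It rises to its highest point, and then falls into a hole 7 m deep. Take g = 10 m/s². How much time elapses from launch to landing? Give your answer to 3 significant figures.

4.05 s

Phase 1 (rising): v₀ = 18.5 m/s, a = -10 m/s².
v = v₀ + at → t = (0 − 18.5) / -10 = 1.85 s
v² = v₀² + 2aΔx → Δx = (0² − 18.5²)/(2·-10) = 17.1 m

Phase 2 (falling): v₀ = 0 m/s, a = -10 m/s².
Falls 24.1 m from rest: t = √(2·24.1/10) = 2.20 s; v = g·t = 22.0 m/s.
Total time = 1.85 + 2.20 = 4.05 s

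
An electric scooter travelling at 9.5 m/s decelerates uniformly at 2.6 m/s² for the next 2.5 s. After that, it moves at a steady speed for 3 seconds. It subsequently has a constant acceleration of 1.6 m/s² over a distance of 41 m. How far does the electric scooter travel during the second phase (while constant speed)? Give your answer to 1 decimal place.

Phase 1 (decelerating): v₀ = 9.50 m/s, a = -2.6 m/s².
v = v₀ + at = 9.50 + (-2.6)(2.5) = 3.00 m/s
Δx = v₀t + ½at² = 9.50·2.5 + 0.5·-2.6·2.5² = 15.6 m

Phase 2 (constant speed): v₀ = 3.00 m/s, a = 0 m/s².
v = v₀ + at = 3.00 + (0)(3) = 3.00 m/s
Δx = v₀t + ½at² = 3.00·3 + 0.5·0·3² = 9.00 m
Distance in phase 2 = 9.00 m

9.0 m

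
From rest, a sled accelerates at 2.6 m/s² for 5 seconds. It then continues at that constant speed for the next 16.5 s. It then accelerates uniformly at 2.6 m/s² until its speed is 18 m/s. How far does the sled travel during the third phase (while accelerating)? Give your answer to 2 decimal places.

29.81 m

Phase 1 (accelerating): v₀ = 0 m/s, a = 2.6 m/s².
v = v₀ + at = 0 + (2.6)(5) = 13.0 m/s
Δx = v₀t + ½at² = 0·5 + 0.5·2.6·5² = 32.5 m

Phase 2 (constant speed): v₀ = 13.0 m/s, a = 0 m/s².
v = v₀ + at = 13.0 + (0)(16.5) = 13.0 m/s
Δx = v₀t + ½at² = 13.0·16.5 + 0.5·0·16.5² = 214 m

Phase 3 (accelerating): v₀ = 13.0 m/s, a = 2.6 m/s².
v = v₀ + at → t = (18 − 13.0) / 2.6 = 1.92 s
v² = v₀² + 2aΔx → Δx = (18² − 13.0²)/(2·2.6) = 29.8 m
Distance in phase 3 = 29.8 m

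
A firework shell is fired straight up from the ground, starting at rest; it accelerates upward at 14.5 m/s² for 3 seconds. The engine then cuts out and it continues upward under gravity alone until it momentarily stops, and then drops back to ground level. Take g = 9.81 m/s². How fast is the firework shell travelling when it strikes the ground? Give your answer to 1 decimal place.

Phase 1 (powered ascent): v₀ = 0 m/s, a = 14.5 m/s².
v = v₀ + at = 0 + (14.5)(3) = 43.5 m/s
Δx = v₀t + ½at² = 0·3 + 0.5·14.5·3² = 65.2 m

Phase 2 (coasting upward): v₀ = 43.5 m/s, a = -9.81 m/s².
v = v₀ + at → t = (0 − 43.5) / -9.81 = 4.43 s
v² = v₀² + 2aΔx → Δx = (0² − 43.5²)/(2·-9.81) = 96.4 m

Phase 3 (free fall): v₀ = 0 m/s, a = -9.81 m/s².
Falls 162 m from rest: t = √(2·162/9.81) = 5.74 s; v = g·t = 56.3 m/s.
Impact speed = 56.3 m/s

56.3 m/s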